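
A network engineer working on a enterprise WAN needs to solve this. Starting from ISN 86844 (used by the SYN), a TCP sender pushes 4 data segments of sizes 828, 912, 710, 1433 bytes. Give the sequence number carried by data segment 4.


The SYN occupies sequence number ISN = 86844, so the first data byte is ISN + 1 = 86845.
SEQ of data segment i = (ISN + 1) + sum of payload sizes of segments 1..i-1.
Segment 1: SEQ = 86845, payload = 828 bytes
Segment 2: SEQ = 87673, payload = 912 bytes
Segment 3: SEQ = 88585, payload = 710 bytes
Segment 4: SEQ = 89295, payload = 1433 bytes
SEQ of segment 4 = 86845 + 828 + 912 + 710 = 89295

89295


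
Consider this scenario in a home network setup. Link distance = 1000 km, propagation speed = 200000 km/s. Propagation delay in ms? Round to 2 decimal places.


Given: distance = 1000 km, speed = 200000 km/s
Delay = distance / speed = 1000 / 200000 seconds
Delay in ms = 1000 * 1000 / 200000
Delay = 5.0000 ms
Rounded to 2 dp = 5.00 ms

5.00


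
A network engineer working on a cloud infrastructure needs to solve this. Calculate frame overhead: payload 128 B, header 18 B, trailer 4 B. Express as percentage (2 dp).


Given: payload = 128 B, header = 18 B, trailer = 4 B
Overhead bytes = header + trailer = 18 + 4 = 22
Total frame = payload + overhead = 128 + 22 = 150
Overhead % = 22 / 150 * 100 = 14.6667% -> 14.67% (2 dp)

14.67


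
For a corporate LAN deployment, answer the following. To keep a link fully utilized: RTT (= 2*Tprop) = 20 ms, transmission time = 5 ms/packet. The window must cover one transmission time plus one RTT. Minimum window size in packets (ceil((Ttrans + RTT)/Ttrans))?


Given: Ttrans = 5 ms, RTT = 20 ms (= 2 * Tprop, Tprop = 10 ms)
Time until first ACK returns = Ttrans + RTT = 5 + 20 = 25 ms
Need W * Ttrans >= Ttrans + RTT  ->  W >= (Ttrans + RTT) / Ttrans
(Ttrans + RTT) / Ttrans = 25 / 5 = 5
W_min = ceil(5) = 5

5


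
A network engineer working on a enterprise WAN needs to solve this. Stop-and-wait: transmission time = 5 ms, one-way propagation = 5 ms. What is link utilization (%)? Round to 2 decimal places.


Given: Ttrans = 5 ms, Tprop = 5 ms
RTT = 2 * Tprop = 2 * 5 = 10 ms
U = Ttrans / (Ttrans + RTT)
U = 5 / (5 + 10)
U = 5 / 15 = 0.333333
U% = 33.33%

33.33


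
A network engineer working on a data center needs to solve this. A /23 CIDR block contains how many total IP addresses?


Given: CIDR prefix /23
Host bits = 32 - 23 = 9
Total addresses = 2^9 = 512

512


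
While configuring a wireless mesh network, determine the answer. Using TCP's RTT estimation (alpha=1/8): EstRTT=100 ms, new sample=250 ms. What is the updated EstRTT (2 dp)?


Given: EstRTT = 100 ms, SampleRTT = 250 ms, alpha = 1/8
New EstRTT = (1 - alpha) * EstRTT + alpha * SampleRTT
(7/8) * 100 = 87.5
(1/8) * 250 = 31.25
New EstRTT = 87.5 + 31.25 = 118.75 ms -> 118.75 ms (2 dp)

118.75


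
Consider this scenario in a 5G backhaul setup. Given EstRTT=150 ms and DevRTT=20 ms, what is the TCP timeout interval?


Given: EstRTT = 150 ms, DevRTT = 20 ms
Timeout = EstRTT + 4 * DevRTT
4 * DevRTT = 4 * 20 = 80
Timeout = 150 + 80 = 230 ms

230


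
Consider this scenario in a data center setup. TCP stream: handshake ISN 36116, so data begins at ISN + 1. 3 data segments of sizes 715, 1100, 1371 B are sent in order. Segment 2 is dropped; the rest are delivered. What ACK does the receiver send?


SYN uses sequence number 36116; first data byte = ISN + 1 = 36117.
Segment 1: SEQ = 36117, len = 715 B, covers [36117, 36831]
Segment 2: SEQ = 36832, len = 1100 B, covers [36832, 37931] [LOST]
Segment 3: SEQ = 37932, len = 1371 B, covers [37932, 39302]
In-order data received: bytes [36117, 36831] (segments 1..1).
Segment 2 missing -> gap begins at byte 36832; later segments buffered out of order.
Cumulative ACK = next expected in-order byte = 36117 + 715 = 36832

36832


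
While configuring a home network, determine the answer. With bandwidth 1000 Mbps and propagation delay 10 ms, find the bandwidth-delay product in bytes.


Given: bandwidth = 1000 Mbps, delay = 10 ms
BDP in bits = 1000 * 10^6 * 10 / 1000
BDP in bits = 10000000
BDP in bytes = 10000000 / 8 = 1250000

1250000


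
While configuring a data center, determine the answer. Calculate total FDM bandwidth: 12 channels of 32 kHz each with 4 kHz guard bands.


Given: 12 channels, 32 kHz each, guard = 4 kHz
Channel bandwidth = 12 * 32 = 384 kHz
Guard bands = 11 gaps * 4 kHz = 44 kHz
Total = 384 + 44 = 428 kHz

428


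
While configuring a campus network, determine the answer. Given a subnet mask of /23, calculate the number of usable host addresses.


Given: subnet mask /23
Host bits = 32 - 23 = 9
Total addresses = 2^9 = 512
Usable hosts = 512 - 2 (network + broadcast) = 510

510


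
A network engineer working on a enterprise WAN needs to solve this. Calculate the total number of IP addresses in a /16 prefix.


Given: CIDR prefix /16
Host bits = 32 - 16 = 16
Total addresses = 2^16 = 65536

65536


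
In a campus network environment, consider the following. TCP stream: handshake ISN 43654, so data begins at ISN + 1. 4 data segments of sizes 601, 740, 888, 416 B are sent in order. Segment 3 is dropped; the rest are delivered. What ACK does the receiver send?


SYN uses sequence number 43654; first data byte = ISN + 1 = 43655.
Segment 1: SEQ = 43655, len = 601 B, covers [43655, 44255]
Segment 2: SEQ = 44256, len = 740 B, covers [44256, 44995]
Segment 3: SEQ = 44996, len = 888 B, covers [44996, 45883] [LOST]
Segment 4: SEQ = 45884, len = 416 B, covers [45884, 46299]
In-order data received: bytes [43655, 44995] (segments 1..2).
Segment 3 missing -> gap begins at byte 44996; later segments buffered out of order.
Cumulative ACK = next expected in-order byte = 43655 + 601 + 740 = 44996

44996


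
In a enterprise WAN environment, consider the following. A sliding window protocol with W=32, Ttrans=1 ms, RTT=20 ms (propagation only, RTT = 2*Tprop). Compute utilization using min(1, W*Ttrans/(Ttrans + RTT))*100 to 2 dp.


Given: W = 32, Ttrans = 1 ms, RTT = 20 ms (= 2 * Tprop, Tprop = 10 ms)
Cycle time = Ttrans + RTT = 1 + 20 = 21 ms (first packet sent until its ACK returns)
W * Ttrans = 32 * 1 = 32 ms of sending per cycle
W * Ttrans / (Ttrans + RTT) = 32 / 21 = 1.523810
U = min(1, 1.523810) = 1.000000
U% = 100.00%

100.00


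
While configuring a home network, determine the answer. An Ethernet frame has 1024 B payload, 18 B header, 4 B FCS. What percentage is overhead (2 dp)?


Given: payload = 1024 B, header = 18 B, trailer = 4 B
Overhead bytes = header + trailer = 18 + 4 = 22
Total frame = payload + overhead = 1024 + 22 = 1046
Overhead % = 22 / 1046 * 100 = 2.1033% -> 2.10% (2 dp)

2.10


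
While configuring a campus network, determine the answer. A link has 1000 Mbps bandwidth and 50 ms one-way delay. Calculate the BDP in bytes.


Given: bandwidth = 1000 Mbps, delay = 50 ms
BDP in bits = 1000 * 10^6 * 50 / 1000
BDP in bits = 50000000
BDP in bytes = 50000000 / 8 = 6250000

6250000


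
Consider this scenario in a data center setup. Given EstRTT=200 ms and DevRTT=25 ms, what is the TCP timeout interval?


Given: EstRTT = 200 ms, DevRTT = 25 ms
Timeout = EstRTT + 4 * DevRTT
4 * DevRTT = 4 * 25 = 100
Timeout = 200 + 100 = 300 ms

300


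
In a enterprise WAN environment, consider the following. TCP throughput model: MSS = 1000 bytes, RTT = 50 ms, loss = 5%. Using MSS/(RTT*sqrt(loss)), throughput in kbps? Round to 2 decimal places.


Given: MSS = 1000 bytes, RTT = 50 ms, loss = 5%
RTT in seconds = 50 / 1000 = 0.05
Loss rate = 5% = 0.05
sqrt(loss) = sqrt(0.05) = 0.223606797750
Throughput (bytes/s) = 1000 / (0.05 * 0.223606797750) = 89442.7191
Throughput (kbps) = 89442.7191 * 8 / 1000 = 715.541753 -> 715.54 kbps (2 dp)

715.54


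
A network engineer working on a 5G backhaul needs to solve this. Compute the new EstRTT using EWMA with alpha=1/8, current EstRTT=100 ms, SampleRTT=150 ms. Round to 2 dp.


Given: EstRTT = 100 ms, SampleRTT = 150 ms, alpha = 1/8
New EstRTT = (1 - alpha) * EstRTT + alpha * SampleRTT
(7/8) * 100 = 87.5
(1/8) * 150 = 18.75
New EstRTT = 87.5 + 18.75 = 106.25 ms -> 106.25 ms (2 dp)

106.25


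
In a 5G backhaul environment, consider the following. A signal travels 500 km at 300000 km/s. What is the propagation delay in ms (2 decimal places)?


Given: distance = 500 km, speed = 300000 km/s
Delay = distance / speed = 500 / 300000 seconds
Delay in ms = 500 * 1000 / 300000
Delay = 1.6667 ms
Rounded to 2 dp = 1.67 ms

1.67


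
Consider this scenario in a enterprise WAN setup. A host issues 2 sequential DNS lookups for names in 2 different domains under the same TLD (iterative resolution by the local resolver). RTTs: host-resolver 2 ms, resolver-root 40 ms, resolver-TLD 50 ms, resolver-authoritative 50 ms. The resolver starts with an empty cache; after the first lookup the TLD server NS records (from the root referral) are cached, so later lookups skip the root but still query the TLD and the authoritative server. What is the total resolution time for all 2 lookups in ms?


Lookup 1 (cold cache): local + root + TLD + auth = 2 + 40 + 50 + 50 = 142 ms
Lookups 2..2 (TLD NS cached -> skip root; new domain -> still ask TLD and auth): local + TLD + auth = 2 + 50 + 50 = 102 ms each
Remaining 1 lookups: 1 * 102 = 102 ms
Total = 142 + 102 = 244 ms

244


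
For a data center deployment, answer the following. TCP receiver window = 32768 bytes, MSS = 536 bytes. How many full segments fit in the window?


Given: RWND = 32768 bytes, MSS = 536 bytes
Full segments = floor(RWND / MSS)
Full segments = floor(32768 / 536)
Full segments = floor(61.1343) = 61

61


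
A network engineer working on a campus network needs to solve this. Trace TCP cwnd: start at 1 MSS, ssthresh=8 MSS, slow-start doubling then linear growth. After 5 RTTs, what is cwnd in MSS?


RTT 0: cwnd = 1 MSS (initial)
RTT 1: cwnd = 2 MSS (slow start, doubled)
RTT 2: cwnd = 4 MSS (slow start, doubled)
RTT 3: cwnd = 8 MSS (slow start, doubled)
RTT 4: cwnd = 9 MSS (congestion avoidance, +1)
RTT 5: cwnd = 10 MSS (congestion avoidance, +1)

10


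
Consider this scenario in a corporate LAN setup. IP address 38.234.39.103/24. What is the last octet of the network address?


Given: IP = 38.234.39.103, prefix = /24
Subnet mask = 255.255.255.0
Last octet of IP: 103
Last octet of mask: 0
Network last octet = 103 AND 0 = 0

0


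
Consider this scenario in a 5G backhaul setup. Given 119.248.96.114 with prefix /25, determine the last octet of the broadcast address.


Given: IP = 119.248.96.114, prefix = /25
Host bits = 32 - 25 = 7
Network last octet = 114 AND mask = 0
Host part size = 2^7 - 1 = 127
Broadcast last octet = 0 OR 127 = 127

127


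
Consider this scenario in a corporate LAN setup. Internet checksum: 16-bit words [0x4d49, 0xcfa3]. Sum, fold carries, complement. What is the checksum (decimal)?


Given words: [0x4d49, 0xcfa3]
Step 1: Sum all words
Raw sum = 19785 + 53155 = 72940
Step 2: Fold carry: (7404 + 1) = 7405
One's complement = ~7405 & 0xFFFF = 58130

58130


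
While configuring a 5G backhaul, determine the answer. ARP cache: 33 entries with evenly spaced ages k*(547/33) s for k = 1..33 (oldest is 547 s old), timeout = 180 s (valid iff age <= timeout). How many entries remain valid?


Ages are k * 547/33 s for k = 1..33 (spacing = 16.5758 s).
Entry k is valid iff k * 547/33 <= 180 iff k <= 33 * 180 / 547 = 10.8592
n_valid = floor(10.8592) = 10
(n_stale = 33 - 10 = 23)

10


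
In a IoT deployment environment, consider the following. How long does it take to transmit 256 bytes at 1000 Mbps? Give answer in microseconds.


Given: packet = 256 bytes, bandwidth = 1000 Mbps
Packet in bits = 256 * 8 = 2048 bits
Bandwidth = 1000 * 10^6 = 1000000000 bps
Time = 2048 / 1000000000 seconds
Time in us = 2048 * 10^6 / 1000000000 = 2.048

2.048


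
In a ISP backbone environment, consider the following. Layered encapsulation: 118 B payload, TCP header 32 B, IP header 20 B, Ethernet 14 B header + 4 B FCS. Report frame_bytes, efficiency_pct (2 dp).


TCP segment = 118 + 32 = 150 B
IP packet = 150 + 20 = 170 B
Ethernet frame = 170 + 14 + 4 = 188 B
Efficiency = app / frame = 118 / 188 = 0.627660 = 62.7660% -> 62.77% (2 dp)

188, 62.77


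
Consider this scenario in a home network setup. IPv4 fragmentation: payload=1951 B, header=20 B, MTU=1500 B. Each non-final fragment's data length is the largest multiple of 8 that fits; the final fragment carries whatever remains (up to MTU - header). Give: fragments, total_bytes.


Max data per non-final fragment = floor((MTU - header)/8)*8 = floor((1500 - 20)/8)*8 = floor(1480/8)*8 = 1480 B
Final fragment needs no 8-byte alignment: it can carry up to MTU - header = 1480 B
Non-final fragments needed = ceil((payload - 1480) / 1480) = ceil(471/1480) = ceil(0.3182) = 1
Number of fragments = 1 + 1 = 2
Fragment sizes (data): 1 * 1480 B + 471 B (last, 471 <= 1480 OK)
Total bytes sent = payload + n_frags * header = 1951 + 2*20 = 1951 + 40 = 1991 B

2, 1991


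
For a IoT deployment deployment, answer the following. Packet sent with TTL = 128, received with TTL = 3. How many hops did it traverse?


Given: initial TTL = 128, received TTL = 3
Hops = initial TTL - received TTL
Hops = 128 - 3 = 125

125


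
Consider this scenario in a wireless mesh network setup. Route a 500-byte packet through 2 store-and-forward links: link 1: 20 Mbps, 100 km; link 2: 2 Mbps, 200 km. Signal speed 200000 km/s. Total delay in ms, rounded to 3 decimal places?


Packet = 500 bytes = 4000 bits. Store-and-forward: sum (t_trans + t_prop) per link.
Link 1: t_trans = 4000/(20*10^6) s = 0.2000 ms; t_prop = 100/200000 s = 0.5000 ms; subtotal = 0.7000 ms
Link 2: t_trans = 4000/(2*10^6) s = 2.0000 ms; t_prop = 200/200000 s = 1.0000 ms; subtotal = 3.0000 ms
End-to-end = 0.7000 + 3.0000 = 3.7000 ms -> 3.700 ms (3 dp)

3.700


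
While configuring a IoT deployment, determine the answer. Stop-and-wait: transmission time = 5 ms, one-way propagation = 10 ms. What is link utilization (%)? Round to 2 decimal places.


Given: Ttrans = 5 ms, Tprop = 10 ms
RTT = 2 * Tprop = 2 * 10 = 20 ms
U = Ttrans / (Ttrans + RTT)
U = 5 / (5 + 20)
U = 5 / 25 = 0.2
U% = 20.00%

20.00


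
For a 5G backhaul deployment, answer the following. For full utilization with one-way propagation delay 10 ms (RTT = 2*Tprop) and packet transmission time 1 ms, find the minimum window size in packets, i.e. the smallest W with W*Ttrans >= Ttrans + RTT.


Given: Ttrans = 1 ms, RTT = 20 ms (= 2 * Tprop, Tprop = 10 ms)
Time until first ACK returns = Ttrans + RTT = 1 + 20 = 21 ms
Need W * Ttrans >= Ttrans + RTT  ->  W >= (Ttrans + RTT) / Ttrans
(Ttrans + RTT) / Ttrans = 21 / 1 = 21
W_min = ceil(21) = 21

21


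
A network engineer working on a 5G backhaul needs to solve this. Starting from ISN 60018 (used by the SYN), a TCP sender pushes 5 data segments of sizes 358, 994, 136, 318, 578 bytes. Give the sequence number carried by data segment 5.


The SYN occupies sequence number ISN = 60018, so the first data byte is ISN + 1 = 60019.
SEQ of data segment i = (ISN + 1) + sum of payload sizes of segments 1..i-1.
Segment 1: SEQ = 60019, payload = 358 bytes
Segment 2: SEQ = 60377, payload = 994 bytes
Segment 3: SEQ = 61371, payload = 136 bytes
Segment 4: SEQ = 61507, payload = 318 bytes
Segment 5: SEQ = 61825, payload = 578 bytes
SEQ of segment 5 = 60019 + 358 + 994 + 136 + 318 = 61825

61825


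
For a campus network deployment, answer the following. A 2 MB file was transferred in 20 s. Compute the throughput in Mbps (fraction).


Given: file = 2 MB, time = 20 s
File in Mb = 2 * 8 = 16 Mb
Throughput = 16 / 20 Mbps
Throughput = 4/5 Mbps

4/5


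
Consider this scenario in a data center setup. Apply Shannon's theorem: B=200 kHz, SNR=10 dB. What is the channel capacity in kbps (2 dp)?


Given: B = 200 kHz, SNR = 10 dB
SNR linear = 10^(10/10) = 10
1 + SNR = 11
log2(11) = 3.4594316186
C = 200 * 1000 * 3.4594316186 = 691886.3237 bps
C = 691.886324 kbps -> 691.89 kbps (2 dp)

691.89


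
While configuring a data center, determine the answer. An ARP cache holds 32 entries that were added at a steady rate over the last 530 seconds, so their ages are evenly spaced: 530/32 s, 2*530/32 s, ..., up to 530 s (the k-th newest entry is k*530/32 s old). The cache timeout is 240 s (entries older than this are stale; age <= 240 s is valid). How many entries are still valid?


Ages are k * 530/32 s for k = 1..32 (spacing = 16.5625 s).
Entry k is valid iff k * 530/32 <= 240 iff k <= 32 * 240 / 530 = 14.4906
n_valid = floor(14.4906) = 14
(n_stale = 32 - 14 = 18)

14


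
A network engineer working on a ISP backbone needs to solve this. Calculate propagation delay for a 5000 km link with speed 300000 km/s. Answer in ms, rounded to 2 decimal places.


Given: distance = 5000 km, speed = 300000 km/s
Delay = distance / speed = 5000 / 300000 seconds
Delay in ms = 5000 * 1000 / 300000
Delay = 16.6667 ms
Rounded to 2 dp = 16.67 ms

16.67


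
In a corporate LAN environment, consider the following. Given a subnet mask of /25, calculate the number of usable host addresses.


Given: subnet mask /25
Host bits = 32 - 25 = 7
Total addresses = 2^7 = 128
Usable hosts = 128 - 2 (network + broadcast) = 126

126


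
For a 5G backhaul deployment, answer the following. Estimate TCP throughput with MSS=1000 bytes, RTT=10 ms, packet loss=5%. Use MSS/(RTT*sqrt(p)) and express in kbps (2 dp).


Given: MSS = 1000 bytes, RTT = 10 ms, loss = 5%
RTT in seconds = 10 / 1000 = 0.01
Loss rate = 5% = 0.05
sqrt(loss) = sqrt(0.05) = 0.223606797750
Throughput (bytes/s) = 1000 / (0.01 * 0.223606797750) = 447213.5955
Throughput (kbps) = 447213.5955 * 8 / 1000 = 3577.708764 -> 3577.71 kbps (2 dp)

3577.71


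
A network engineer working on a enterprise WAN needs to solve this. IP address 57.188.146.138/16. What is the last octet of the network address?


Given: IP = 57.188.146.138, prefix = /16
Subnet mask = 255.255.0.0
Last octet of IP: 138
Last octet of mask: 0
Network last octet = 138 AND 0 = 0

0


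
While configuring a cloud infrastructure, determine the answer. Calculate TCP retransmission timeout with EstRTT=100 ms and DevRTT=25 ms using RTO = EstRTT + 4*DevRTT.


Given: EstRTT = 100 ms, DevRTT = 25 ms
Timeout = EstRTT + 4 * DevRTT
4 * DevRTT = 4 * 25 = 100
Timeout = 100 + 100 = 200 ms

200


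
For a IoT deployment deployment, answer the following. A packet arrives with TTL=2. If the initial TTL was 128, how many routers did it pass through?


Given: initial TTL = 128, received TTL = 2
Hops = initial TTL - received TTL
Hops = 128 - 2 = 126

126


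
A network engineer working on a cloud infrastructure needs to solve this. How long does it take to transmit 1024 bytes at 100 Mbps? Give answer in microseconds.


Given: packet = 1024 bytes, bandwidth = 100 Mbps
Packet in bits = 1024 * 8 = 8192 bits
Bandwidth = 100 * 10^6 = 100000000 bps
Time = 8192 / 100000000 seconds
Time in us = 8192 * 10^6 / 100000000 = 81.92

81.92


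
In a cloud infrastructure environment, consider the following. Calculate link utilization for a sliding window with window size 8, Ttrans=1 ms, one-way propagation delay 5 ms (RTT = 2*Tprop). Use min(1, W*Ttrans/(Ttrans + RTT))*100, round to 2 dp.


Given: W = 8, Ttrans = 1 ms, RTT = 10 ms (= 2 * Tprop, Tprop = 5 ms)
Cycle time = Ttrans + RTT = 1 + 10 = 11 ms (first packet sent until its ACK returns)
W * Ttrans = 8 * 1 = 8 ms of sending per cycle
W * Ttrans / (Ttrans + RTT) = 8 / 11 = 0.727273
U = min(1, 0.727273) = 0.727273
U% = 72.73%

72.73


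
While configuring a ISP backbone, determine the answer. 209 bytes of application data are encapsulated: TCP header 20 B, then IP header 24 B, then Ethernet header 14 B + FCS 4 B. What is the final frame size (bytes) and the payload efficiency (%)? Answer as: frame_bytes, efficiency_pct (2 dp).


TCP segment = 209 + 20 = 229 B
IP packet = 229 + 24 = 253 B
Ethernet frame = 253 + 14 + 4 = 271 B
Efficiency = app / frame = 209 / 271 = 0.771218 = 77.1218% -> 77.12% (2 dp)

271, 77.12


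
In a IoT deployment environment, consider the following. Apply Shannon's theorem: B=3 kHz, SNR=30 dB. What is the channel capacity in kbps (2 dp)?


Given: B = 3 kHz, SNR = 30 dB
SNR linear = 10^(30/10) = 1000
1 + SNR = 1001
log2(1001) = 9.9672262588
C = 3 * 1000 * 9.9672262588 = 29901.6788 bps
C = 29.901679 kbps -> 29.90 kbps (2 dp)

29.90


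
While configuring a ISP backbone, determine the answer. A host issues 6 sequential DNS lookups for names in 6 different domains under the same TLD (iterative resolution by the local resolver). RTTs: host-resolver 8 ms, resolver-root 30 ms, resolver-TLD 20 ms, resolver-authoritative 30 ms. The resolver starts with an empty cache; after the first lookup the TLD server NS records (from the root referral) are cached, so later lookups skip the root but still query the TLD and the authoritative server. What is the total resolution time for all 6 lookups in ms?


Lookup 1 (cold cache): local + root + TLD + auth = 8 + 30 + 20 + 30 = 88 ms
Lookups 2..6 (TLD NS cached -> skip root; new domain -> still ask TLD and auth): local + TLD + auth = 8 + 20 + 30 = 58 ms each
Remaining 5 lookups: 5 * 58 = 290 ms
Total = 88 + 290 = 378 ms

378


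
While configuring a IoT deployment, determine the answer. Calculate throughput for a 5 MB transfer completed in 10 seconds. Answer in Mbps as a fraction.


Given: file = 5 MB, time = 10 s
File in Mb = 5 * 8 = 40 Mb
Throughput = 40 / 10 Mbps
Throughput = 4 Mbps

4


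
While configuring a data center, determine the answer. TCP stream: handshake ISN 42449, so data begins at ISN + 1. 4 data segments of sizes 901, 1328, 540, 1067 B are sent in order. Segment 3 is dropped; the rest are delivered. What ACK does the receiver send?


SYN uses sequence number 42449; first data byte = ISN + 1 = 42450.
Segment 1: SEQ = 42450, len = 901 B, covers [42450, 43350]
Segment 2: SEQ = 43351, len = 1328 B, covers [43351, 44678]
Segment 3: SEQ = 44679, len = 540 B, covers [44679, 45218] [LOST]
Segment 4: SEQ = 45219, len = 1067 B, covers [45219, 46285]
In-order data received: bytes [42450, 44678] (segments 1..2).
Segment 3 missing -> gap begins at byte 44679; later segments buffered out of order.
Cumulative ACK = next expected in-order byte = 42450 + 901 + 1328 = 44679

44679


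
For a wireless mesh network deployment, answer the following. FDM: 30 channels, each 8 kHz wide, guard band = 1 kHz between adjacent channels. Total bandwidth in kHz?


Given: 30 channels, 8 kHz each, guard = 1 kHz
Channel bandwidth = 30 * 8 = 240 kHz
Guard bands = 29 gaps * 1 kHz = 29 kHz
Total = 240 + 29 = 269 kHz

269


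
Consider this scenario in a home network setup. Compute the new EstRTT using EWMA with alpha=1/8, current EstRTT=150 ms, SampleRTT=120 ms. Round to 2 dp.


Given: EstRTT = 150 ms, SampleRTT = 120 ms, alpha = 1/8
New EstRTT = (1 - alpha) * EstRTT + alpha * SampleRTT
(7/8) * 150 = 131.25
(1/8) * 120 = 15
New EstRTT = 131.25 + 15 = 146.25 ms -> 146.25 ms (2 dp)

146.25


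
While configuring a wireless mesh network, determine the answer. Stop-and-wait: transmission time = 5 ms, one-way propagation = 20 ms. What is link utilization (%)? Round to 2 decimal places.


Given: Ttrans = 5 ms, Tprop = 20 ms
RTT = 2 * Tprop = 2 * 20 = 40 ms
U = Ttrans / (Ttrans + RTT)
U = 5 / (5 + 40)
U = 5 / 45 = 0.111111
U% = 11.11%

11.11


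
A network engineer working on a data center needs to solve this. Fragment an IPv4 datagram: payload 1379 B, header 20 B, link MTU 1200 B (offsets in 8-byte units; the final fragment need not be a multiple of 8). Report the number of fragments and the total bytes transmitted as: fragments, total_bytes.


Max data per non-final fragment = floor((MTU - header)/8)*8 = floor((1200 - 20)/8)*8 = floor(1180/8)*8 = 1176 B
Final fragment needs no 8-byte alignment: it can carry up to MTU - header = 1180 B
Non-final fragments needed = ceil((payload - 1180) / 1176) = ceil(199/1176) = ceil(0.1692) = 1
Number of fragments = 1 + 1 = 2
Fragment sizes (data): 1 * 1176 B + 203 B (last, 203 <= 1180 OK)
Total bytes sent = payload + n_frags * header = 1379 + 2*20 = 1379 + 40 = 1419 B

2, 1419


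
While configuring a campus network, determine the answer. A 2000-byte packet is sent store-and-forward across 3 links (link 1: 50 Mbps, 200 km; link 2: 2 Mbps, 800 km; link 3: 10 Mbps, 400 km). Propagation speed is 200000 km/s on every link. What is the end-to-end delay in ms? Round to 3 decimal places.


Packet = 2000 bytes = 16000 bits. Store-and-forward: sum (t_trans + t_prop) per link.
Link 1: t_trans = 16000/(50*10^6) s = 0.3200 ms; t_prop = 200/200000 s = 1.0000 ms; subtotal = 1.3200 ms
Link 2: t_trans = 16000/(2*10^6) s = 8.0000 ms; t_prop = 800/200000 s = 4.0000 ms; subtotal = 12.0000 ms
Link 3: t_trans = 16000/(10*10^6) s = 1.6000 ms; t_prop = 400/200000 s = 2.0000 ms; subtotal = 3.6000 ms
End-to-end = 1.3200 + 12.0000 + 3.6000 = 16.9200 ms -> 16.920 ms (3 dp)

16.920


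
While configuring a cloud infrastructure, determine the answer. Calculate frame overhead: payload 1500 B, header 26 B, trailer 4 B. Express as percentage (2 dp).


Given: payload = 1500 B, header = 26 B, trailer = 4 B
Overhead bytes = header + trailer = 26 + 4 = 30
Total frame = payload + overhead = 1500 + 30 = 1530
Overhead % = 30 / 1530 * 100 = 1.9608% -> 1.96% (2 dp)

1.96


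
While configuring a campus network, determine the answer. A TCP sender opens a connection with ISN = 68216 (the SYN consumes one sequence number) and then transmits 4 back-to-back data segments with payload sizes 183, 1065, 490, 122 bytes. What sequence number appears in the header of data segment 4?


The SYN occupies sequence number ISN = 68216, so the first data byte is ISN + 1 = 68217.
SEQ of data segment i = (ISN + 1) + sum of payload sizes of segments 1..i-1.
Segment 1: SEQ = 68217, payload = 183 bytes
Segment 2: SEQ = 68400, payload = 1065 bytes
Segment 3: SEQ = 69465, payload = 490 bytes
Segment 4: SEQ = 69955, payload = 122 bytes
SEQ of segment 4 = 68217 + 183 + 1065 + 490 = 69955

69955


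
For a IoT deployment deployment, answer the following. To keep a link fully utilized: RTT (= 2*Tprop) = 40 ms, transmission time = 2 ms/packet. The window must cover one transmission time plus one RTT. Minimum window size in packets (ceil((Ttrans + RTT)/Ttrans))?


Given: Ttrans = 2 ms, RTT = 40 ms (= 2 * Tprop, Tprop = 20 ms)
Time until first ACK returns = Ttrans + RTT = 2 + 40 = 42 ms
Need W * Ttrans >= Ttrans + RTT  ->  W >= (Ttrans + RTT) / Ttrans
(Ttrans + RTT) / Ttrans = 42 / 2 = 21
W_min = ceil(21) = 21

21


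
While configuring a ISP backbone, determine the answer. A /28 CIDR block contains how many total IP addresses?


Given: CIDR prefix /28
Host bits = 32 - 28 = 4
Total addresses = 2^4 = 16

16


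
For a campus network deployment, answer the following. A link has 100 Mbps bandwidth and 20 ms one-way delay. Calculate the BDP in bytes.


Given: bandwidth = 100 Mbps, delay = 20 ms
BDP in bits = 100 * 10^6 * 20 / 1000
BDP in bits = 2000000
BDP in bytes = 2000000 / 8 = 250000

250000


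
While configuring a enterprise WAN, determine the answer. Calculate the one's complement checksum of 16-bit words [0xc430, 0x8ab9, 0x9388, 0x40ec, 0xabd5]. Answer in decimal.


Given words: [0xc430, 0x8ab9, 0x9388, 0x40ec, 0xabd5]
Step 1: Sum all words
Raw sum = 50224 + 35513 + 37768 + 16620 + 43989 = 184114
Step 2: Fold carry: (53042 + 2) = 53044
One's complement = ~53044 & 0xFFFF = 12491

12491


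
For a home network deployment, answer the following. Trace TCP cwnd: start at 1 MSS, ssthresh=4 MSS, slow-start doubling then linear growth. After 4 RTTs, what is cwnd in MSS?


RTT 0: cwnd = 1 MSS (initial)
RTT 1: cwnd = 2 MSS (slow start, doubled)
RTT 2: cwnd = 4 MSS (slow start, doubled)
RTT 3: cwnd = 5 MSS (congestion avoidance, +1)
RTT 4: cwnd = 6 MSS (congestion avoidance, +1)

6


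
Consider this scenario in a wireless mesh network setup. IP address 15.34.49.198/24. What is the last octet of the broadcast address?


Given: IP = 15.34.49.198, prefix = /24
Host bits = 32 - 24 = 8
Network last octet = 198 AND mask = 0
Host part size = 2^8 - 1 = 255
Broadcast last octet = 0 OR 255 = 255

255


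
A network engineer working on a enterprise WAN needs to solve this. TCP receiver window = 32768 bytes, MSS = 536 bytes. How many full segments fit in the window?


Given: RWND = 32768 bytes, MSS = 536 bytes
Full segments = floor(RWND / MSS)
Full segments = floor(32768 / 536)
Full segments = floor(61.1343) = 61

61


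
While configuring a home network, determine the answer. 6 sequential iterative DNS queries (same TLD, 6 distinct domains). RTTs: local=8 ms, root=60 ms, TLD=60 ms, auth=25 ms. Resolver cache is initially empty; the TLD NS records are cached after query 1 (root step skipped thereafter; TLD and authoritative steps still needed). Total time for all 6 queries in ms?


Lookup 1 (cold cache): local + root + TLD + auth = 8 + 60 + 60 + 25 = 153 ms
Lookups 2..6 (TLD NS cached -> skip root; new domain -> still ask TLD and auth): local + TLD + auth = 8 + 60 + 25 = 93 ms each
Remaining 5 lookups: 5 * 93 = 465 ms
Total = 153 + 465 = 618 ms

618


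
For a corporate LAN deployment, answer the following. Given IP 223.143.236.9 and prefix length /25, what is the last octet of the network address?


Given: IP = 223.143.236.9, prefix = /25
Subnet mask = 255.255.255.128
Last octet of IP: 9
Last octet of mask: 128
Network last octet = 9 AND 128 = 0

0


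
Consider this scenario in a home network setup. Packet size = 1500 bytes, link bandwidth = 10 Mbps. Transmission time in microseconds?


Given: packet = 1500 bytes, bandwidth = 10 Mbps
Packet in bits = 1500 * 8 = 12000 bits
Bandwidth = 10 * 10^6 = 10000000 bps
Time = 12000 / 10000000 seconds
Time in us = 12000 * 10^6 / 10000000 = 1200

1200


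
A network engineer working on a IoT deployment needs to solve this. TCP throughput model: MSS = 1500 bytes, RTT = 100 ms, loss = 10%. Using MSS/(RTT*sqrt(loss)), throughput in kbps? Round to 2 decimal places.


Given: MSS = 1500 bytes, RTT = 100 ms, loss = 10%
RTT in seconds = 100 / 1000 = 0.1
Loss rate = 10% = 0.1
sqrt(loss) = sqrt(0.1) = 0.316227766017
Throughput (bytes/s) = 1500 / (0.1 * 0.316227766017) = 47434.1649
Throughput (kbps) = 47434.1649 * 8 / 1000 = 379.473319 -> 379.47 kbps (2 dp)

379.47


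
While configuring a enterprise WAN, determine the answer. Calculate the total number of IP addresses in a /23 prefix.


Given: CIDR prefix /23
Host bits = 32 - 23 = 9
Total addresses = 2^9 = 512

512


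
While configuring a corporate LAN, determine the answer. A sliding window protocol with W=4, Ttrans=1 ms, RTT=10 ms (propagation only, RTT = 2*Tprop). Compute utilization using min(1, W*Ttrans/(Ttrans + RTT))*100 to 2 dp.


Given: W = 4, Ttrans = 1 ms, RTT = 10 ms (= 2 * Tprop, Tprop = 5 ms)
Cycle time = Ttrans + RTT = 1 + 10 = 11 ms (first packet sent until its ACK returns)
W * Ttrans = 4 * 1 = 4 ms of sending per cycle
W * Ttrans / (Ttrans + RTT) = 4 / 11 = 0.363636
U = min(1, 0.363636) = 0.363636
U% = 36.36%

36.36


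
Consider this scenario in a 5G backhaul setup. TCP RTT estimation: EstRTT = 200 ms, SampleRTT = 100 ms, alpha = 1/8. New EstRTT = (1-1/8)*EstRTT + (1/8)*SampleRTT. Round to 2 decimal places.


Given: EstRTT = 200 ms, SampleRTT = 100 ms, alpha = 1/8
New EstRTT = (1 - alpha) * EstRTT + alpha * SampleRTT
(7/8) * 200 = 175
(1/8) * 100 = 12.5
New EstRTT = 175 + 12.5 = 187.5 ms -> 187.50 ms (2 dp)

187.50


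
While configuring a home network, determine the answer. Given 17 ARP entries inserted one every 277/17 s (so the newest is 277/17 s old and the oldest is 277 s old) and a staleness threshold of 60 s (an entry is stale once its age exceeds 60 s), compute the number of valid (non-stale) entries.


Ages are k * 277/17 s for k = 1..17 (spacing = 16.2941 s).
Entry k is valid iff k * 277/17 <= 60 iff k <= 17 * 60 / 277 = 3.6823
n_valid = floor(3.6823) = 3
(n_stale = 17 - 3 = 14)

3


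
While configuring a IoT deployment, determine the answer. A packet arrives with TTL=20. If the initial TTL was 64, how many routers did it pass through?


Given: initial TTL = 64, received TTL = 20
Hops = initial TTL - received TTL
Hops = 64 - 20 = 44

44


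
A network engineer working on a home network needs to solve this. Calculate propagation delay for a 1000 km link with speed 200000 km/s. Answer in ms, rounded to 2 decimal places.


Given: distance = 1000 km, speed = 200000 km/s
Delay = distance / speed = 1000 / 200000 seconds
Delay in ms = 1000 * 1000 / 200000
Delay = 5.0000 ms
Rounded to 2 dp = 5.00 ms

5.00


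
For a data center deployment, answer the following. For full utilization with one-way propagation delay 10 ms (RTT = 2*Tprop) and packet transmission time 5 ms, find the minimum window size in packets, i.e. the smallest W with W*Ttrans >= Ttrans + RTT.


Given: Ttrans = 5 ms, RTT = 20 ms (= 2 * Tprop, Tprop = 10 ms)
Time until first ACK returns = Ttrans + RTT = 5 + 20 = 25 ms
Need W * Ttrans >= Ttrans + RTT  ->  W >= (Ttrans + RTT) / Ttrans
(Ttrans + RTT) / Ttrans = 25 / 5 = 5
W_min = ceil(5) = 5

5


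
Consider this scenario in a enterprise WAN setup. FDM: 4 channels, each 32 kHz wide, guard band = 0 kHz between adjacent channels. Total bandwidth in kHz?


Given: 4 channels, 32 kHz each, guard = 0 kHz
Channel bandwidth = 4 * 32 = 128 kHz
Guard bands = 3 gaps * 0 kHz = 0 kHz
Total = 128 + 0 = 128 kHz

128


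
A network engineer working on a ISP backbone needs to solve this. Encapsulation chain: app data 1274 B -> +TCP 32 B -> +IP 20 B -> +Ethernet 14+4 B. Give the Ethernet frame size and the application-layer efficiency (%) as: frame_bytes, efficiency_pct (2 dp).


TCP segment = 1274 + 32 = 1306 B
IP packet = 1306 + 20 = 1326 B
Ethernet frame = 1326 + 14 + 4 = 1344 B
Efficiency = app / frame = 1274 / 1344 = 0.947917 = 94.7917% -> 94.79% (2 dp)

1344, 94.79


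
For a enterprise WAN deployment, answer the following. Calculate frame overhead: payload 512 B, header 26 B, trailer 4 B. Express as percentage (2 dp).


Given: payload = 512 B, header = 26 B, trailer = 4 B
Overhead bytes = header + trailer = 26 + 4 = 30
Total frame = payload + overhead = 512 + 30 = 542
Overhead % = 30 / 542 * 100 = 5.5351% -> 5.54% (2 dp)

5.54


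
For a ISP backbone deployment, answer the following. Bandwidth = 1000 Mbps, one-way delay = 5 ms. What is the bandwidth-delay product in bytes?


Given: bandwidth = 1000 Mbps, delay = 5 ms
BDP in bits = 1000 * 10^6 * 5 / 1000
BDP in bits = 5000000
BDP in bytes = 5000000 / 8 = 625000

625000


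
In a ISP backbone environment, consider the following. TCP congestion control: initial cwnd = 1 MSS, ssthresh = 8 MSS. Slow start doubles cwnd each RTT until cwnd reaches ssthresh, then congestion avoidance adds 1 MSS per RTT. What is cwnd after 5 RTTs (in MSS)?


RTT 0: cwnd = 1 MSS (initial)
RTT 1: cwnd = 2 MSS (slow start, doubled)
RTT 2: cwnd = 4 MSS (slow start, doubled)
RTT 3: cwnd = 8 MSS (slow start, doubled)
RTT 4: cwnd = 9 MSS (congestion avoidance, +1)
RTT 5: cwnd = 10 MSS (congestion avoidance, +1)

10


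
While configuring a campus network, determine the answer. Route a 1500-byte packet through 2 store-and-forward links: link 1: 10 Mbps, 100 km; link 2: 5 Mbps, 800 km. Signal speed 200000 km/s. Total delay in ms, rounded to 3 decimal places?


Packet = 1500 bytes = 12000 bits. Store-and-forward: sum (t_trans + t_prop) per link.
Link 1: t_trans = 12000/(10*10^6) s = 1.2000 ms; t_prop = 100/200000 s = 0.5000 ms; subtotal = 1.7000 ms
Link 2: t_trans = 12000/(5*10^6) s = 2.4000 ms; t_prop = 800/200000 s = 4.0000 ms; subtotal = 6.4000 ms
End-to-end = 1.7000 + 6.4000 = 8.1000 ms -> 8.100 ms (3 dp)

8.100


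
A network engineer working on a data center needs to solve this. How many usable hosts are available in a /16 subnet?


Given: subnet mask /16
Host bits = 32 - 16 = 16
Total addresses = 2^16 = 65536
Usable hosts = 65536 - 2 (network + broadcast) = 65534

65534


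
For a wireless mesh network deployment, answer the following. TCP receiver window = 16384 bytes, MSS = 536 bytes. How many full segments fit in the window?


Given: RWND = 16384 bytes, MSS = 536 bytes
Full segments = floor(RWND / MSS)
Full segments = floor(16384 / 536)
Full segments = floor(30.5672) = 30

30


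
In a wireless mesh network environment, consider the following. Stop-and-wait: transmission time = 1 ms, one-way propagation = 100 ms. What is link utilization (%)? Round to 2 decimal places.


Given: Ttrans = 1 ms, Tprop = 100 ms
RTT = 2 * Tprop = 2 * 100 = 200 ms
U = Ttrans / (Ttrans + RTT)
U = 1 / (1 + 200)
U = 1 / 201 = 0.004975
U% = 0.50%

0.50


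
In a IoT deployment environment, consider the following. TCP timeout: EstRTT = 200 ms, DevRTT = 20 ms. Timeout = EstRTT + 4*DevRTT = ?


Given: EstRTT = 200 ms, DevRTT = 20 ms
Timeout = EstRTT + 4 * DevRTT
4 * DevRTT = 4 * 20 = 80
Timeout = 200 + 80 = 280 ms

280


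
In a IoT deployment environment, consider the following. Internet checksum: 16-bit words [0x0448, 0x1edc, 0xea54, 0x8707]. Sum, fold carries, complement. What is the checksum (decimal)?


Given words: [0x0448, 0x1edc, 0xea54, 0x8707]
Step 1: Sum all words
Raw sum = 1096 + 7900 + 59988 + 34567 = 103551
Step 2: Fold carry: (38015 + 1) = 38016
One's complement = ~38016 & 0xFFFF = 27519

27519


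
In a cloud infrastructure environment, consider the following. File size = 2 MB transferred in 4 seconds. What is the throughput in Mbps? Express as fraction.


Given: file = 2 MB, time = 4 s
File in Mb = 2 * 8 = 16 Mb
Throughput = 16 / 4 Mbps
Throughput = 4 Mbps

4


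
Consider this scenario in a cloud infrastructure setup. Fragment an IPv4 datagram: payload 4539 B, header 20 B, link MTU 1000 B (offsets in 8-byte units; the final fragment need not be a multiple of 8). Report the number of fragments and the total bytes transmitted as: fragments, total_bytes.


Max data per non-final fragment = floor((MTU - header)/8)*8 = floor((1000 - 20)/8)*8 = floor(980/8)*8 = 976 B
Final fragment needs no 8-byte alignment: it can carry up to MTU - header = 980 B
Non-final fragments needed = ceil((payload - 980) / 976) = ceil(3559/976) = ceil(3.6465) = 4
Number of fragments = 4 + 1 = 5
Fragment sizes (data): 4 * 976 B + 635 B (last, 635 <= 980 OK)
Total bytes sent = payload + n_frags * header = 4539 + 5*20 = 4539 + 100 = 4639 B

5, 4639


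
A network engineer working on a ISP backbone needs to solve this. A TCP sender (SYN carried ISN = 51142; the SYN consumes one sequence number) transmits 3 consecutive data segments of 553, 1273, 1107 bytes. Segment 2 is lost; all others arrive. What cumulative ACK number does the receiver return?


SYN uses sequence number 51142; first data byte = ISN + 1 = 51143.
Segment 1: SEQ = 51143, len = 553 B, covers [51143, 51695]
Segment 2: SEQ = 51696, len = 1273 B, covers [51696, 52968] [LOST]
Segment 3: SEQ = 52969, len = 1107 B, covers [52969, 54075]
In-order data received: bytes [51143, 51695] (segments 1..1).
Segment 2 missing -> gap begins at byte 51696; later segments buffered out of order.
Cumulative ACK = next expected in-order byte = 51143 + 553 = 51696

51696


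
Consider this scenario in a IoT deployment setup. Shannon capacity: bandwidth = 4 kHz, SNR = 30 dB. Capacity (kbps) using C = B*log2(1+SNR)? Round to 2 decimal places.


Given: B = 4 kHz, SNR = 30 dB
SNR linear = 10^(30/10) = 1000
1 + SNR = 1001
log2(1001) = 9.9672262588
C = 4 * 1000 * 9.9672262588 = 39868.9050 bps
C = 39.868905 kbps -> 39.87 kbps (2 dp)

39.87


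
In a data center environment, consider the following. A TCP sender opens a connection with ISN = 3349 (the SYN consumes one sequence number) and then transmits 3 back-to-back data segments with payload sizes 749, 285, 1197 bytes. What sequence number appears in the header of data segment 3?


The SYN occupies sequence number ISN = 3349, so the first data byte is ISN + 1 = 3350.
SEQ of data segment i = (ISN + 1) + sum of payload sizes of segments 1..i-1.
Segment 1: SEQ = 3350, payload = 749 bytes
Segment 2: SEQ = 4099, payload = 285 bytes
Segment 3: SEQ = 4384, payload = 1197 bytes
SEQ of segment 3 = 3350 + 749 + 285 = 4384

4384
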